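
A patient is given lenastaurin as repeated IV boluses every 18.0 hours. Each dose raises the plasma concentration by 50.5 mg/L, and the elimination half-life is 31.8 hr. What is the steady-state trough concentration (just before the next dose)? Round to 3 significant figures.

k = ln 2 / 31.8 = 0.02180 hr⁻¹
Fraction remaining after one interval: e^(−kτ) = e^(−0.02180 × 18.0) = 0.6755
R = 1 / (1 − 0.6755) = 3.081
Css,max = 50.5 × 3.081 = 155.6 mg/L
Css,min = Css,max × e^(−kτ) = 155.6 × 0.6755 ≈ 105 mg/L

105 mg/L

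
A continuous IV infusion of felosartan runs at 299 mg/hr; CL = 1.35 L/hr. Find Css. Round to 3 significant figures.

Css = infusion rate / CL = 299 / 1.35 ≈ 221 mg/L

221 mg/L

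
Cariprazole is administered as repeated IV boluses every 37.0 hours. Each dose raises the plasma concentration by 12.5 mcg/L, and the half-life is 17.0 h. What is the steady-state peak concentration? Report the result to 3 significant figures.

16.1 mcg/L

k = ln 2 / 17.0 = 0.04077 h⁻¹
Fraction remaining after one interval: e^(−kτ) = e^(−0.04077 × 37.0) = 0.2212
R = 1 / (1 − 0.2212) = 1.284
Css,max = 12.5 × 1.284 ≈ 16.1 mcg/L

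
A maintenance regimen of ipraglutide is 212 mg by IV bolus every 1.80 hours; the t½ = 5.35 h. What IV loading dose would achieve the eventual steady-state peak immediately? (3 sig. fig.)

k = ln 2 / 5.35 = 0.1296 h⁻¹
Accumulation ratio R = 1 / (1 − e^(−kτ)) = 1 / (1 − e^(−0.1296×1.80)) = 1 / (1 − 0.7920) = 4.807
Loading dose = maintenance dose × R = 212 × 4.807 ≈ 1020 mg

1020 mg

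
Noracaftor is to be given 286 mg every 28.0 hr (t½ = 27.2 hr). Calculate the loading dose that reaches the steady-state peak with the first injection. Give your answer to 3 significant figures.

561 mg

k = ln 2 / 27.2 = 0.02548 hr⁻¹
Accumulation ratio R = 1 / (1 − e^(−kτ)) = 1 / (1 − e^(−0.02548×28.0)) = 1 / (1 − 0.4899) = 1.960
Loading dose = maintenance dose × R = 286 × 1.960 ≈ 561 mg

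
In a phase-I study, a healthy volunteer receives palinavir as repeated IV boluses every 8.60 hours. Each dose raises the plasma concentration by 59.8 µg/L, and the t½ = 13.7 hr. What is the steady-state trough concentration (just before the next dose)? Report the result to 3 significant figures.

110 µg/L

k = ln 2 / 13.7 = 0.05059 hr⁻¹
Fraction remaining after one interval: e^(−kτ) = e^(−0.05059 × 8.60) = 0.6472
R = 1 / (1 − 0.6472) = 2.834
Css,max = 59.8 × 2.834 = 169.5 µg/L
Css,min = Css,max × e^(−kτ) = 169.5 × 0.6472 ≈ 110 µg/L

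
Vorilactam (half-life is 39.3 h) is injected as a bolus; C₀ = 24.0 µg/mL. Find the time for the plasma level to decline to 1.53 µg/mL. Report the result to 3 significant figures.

k = ln 2 / 39.3 = 0.01764 h⁻¹
C(t) = C₀ e^(−kt)  ⇒  t = ln(C₀/C) / k
t = ln(24.0/1.53) / 0.01764 = 2.753 / 0.01764 ≈ 156 hours

156 hours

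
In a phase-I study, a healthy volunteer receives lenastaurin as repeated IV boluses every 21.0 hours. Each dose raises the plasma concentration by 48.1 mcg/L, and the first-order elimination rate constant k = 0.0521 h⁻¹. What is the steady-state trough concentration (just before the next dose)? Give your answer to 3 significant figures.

24.2 mcg/L

Fraction remaining after one interval: e^(−kτ) = e^(−0.05210 × 21.0) = 0.3348
R = 1 / (1 − 0.3348) = 1.503
Css,max = 48.1 × 1.503 = 72.31 mcg/L
Css,min = Css,max × e^(−kτ) = 72.31 × 0.3348 ≈ 24.2 mcg/L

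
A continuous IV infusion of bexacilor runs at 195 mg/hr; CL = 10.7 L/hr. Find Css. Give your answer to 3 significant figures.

Css = infusion rate / CL = 195 / 10.7 ≈ 18.2 µg/mL

18.2 µg/mL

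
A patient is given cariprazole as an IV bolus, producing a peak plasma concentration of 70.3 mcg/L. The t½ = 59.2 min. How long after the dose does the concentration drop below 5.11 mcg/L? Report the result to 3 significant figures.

k = ln 2 / 59.2 = 0.01171 min⁻¹
C(t) = C₀ e^(−kt)  ⇒  t = ln(C₀/C) / k
t = ln(70.3/5.11) / 0.01171 = 2.622 / 0.01171 ≈ 224 minutes

224 minutes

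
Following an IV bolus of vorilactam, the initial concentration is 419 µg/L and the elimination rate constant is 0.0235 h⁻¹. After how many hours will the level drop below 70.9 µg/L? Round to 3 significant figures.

75.6 hours

C(t) = C₀ e^(−kt)  ⇒  t = ln(C₀/C) / k
t = ln(419/70.9) / 0.02350 = 1.777 / 0.02350 ≈ 75.6 hours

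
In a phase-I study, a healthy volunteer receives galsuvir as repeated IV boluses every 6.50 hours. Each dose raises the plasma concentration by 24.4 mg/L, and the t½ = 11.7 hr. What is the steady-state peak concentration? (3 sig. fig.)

76.3 mg/L

k = ln 2 / 11.7 = 0.05924 hr⁻¹
Fraction remaining after one interval: e^(−kτ) = e^(−0.05924 × 6.50) = 0.6804
R = 1 / (1 − 0.6804) = 3.129
Css,max = 24.4 × 3.129 ≈ 76.3 mg/L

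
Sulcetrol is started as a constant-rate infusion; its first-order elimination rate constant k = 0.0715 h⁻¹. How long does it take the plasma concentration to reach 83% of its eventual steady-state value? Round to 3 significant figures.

f = 1 − e^(−kt)  ⇒  t = −ln(1 − f) / k
t = −ln(1 − 0.83) / 0.07150 = 1.772 / 0.07150 ≈ 24.8 hours

24.8 hours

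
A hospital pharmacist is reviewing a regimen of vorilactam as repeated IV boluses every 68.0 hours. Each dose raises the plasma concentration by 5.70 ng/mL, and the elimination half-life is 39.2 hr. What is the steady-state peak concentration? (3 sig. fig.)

8.15 ng/mL

k = ln 2 / 39.2 = 0.01768 hr⁻¹
Fraction remaining after one interval: e^(−kτ) = e^(−0.01768 × 68.0) = 0.3005
R = 1 / (1 − 0.3005) = 1.430
Css,max = 5.70 × 1.430 ≈ 8.15 ng/mL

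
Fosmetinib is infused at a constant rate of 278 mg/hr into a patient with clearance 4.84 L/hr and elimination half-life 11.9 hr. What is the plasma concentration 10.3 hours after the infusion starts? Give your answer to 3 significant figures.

Css = rate / CL = 278 / 4.84 = 57.44 mg/L
k = ln 2 / 11.9 = 0.05825 hr⁻¹
C(t) = Css (1 − e^(−kt)) = 57.44 × (1 − e^(−0.6000)) = 57.44 × 0.4512 ≈ 25.9 mg/L

25.9 mg/L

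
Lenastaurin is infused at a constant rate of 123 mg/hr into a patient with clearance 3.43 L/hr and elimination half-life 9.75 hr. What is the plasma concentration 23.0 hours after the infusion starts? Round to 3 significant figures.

Css = rate / CL = 123 / 3.43 = 35.86 mg/L
k = ln 2 / 9.75 = 0.07109 hr⁻¹
C(t) = Css (1 − e^(−kt)) = 35.86 × (1 − e^(−1.635)) = 35.86 × 0.8051 ≈ 28.9 mg/L

28.9 mg/L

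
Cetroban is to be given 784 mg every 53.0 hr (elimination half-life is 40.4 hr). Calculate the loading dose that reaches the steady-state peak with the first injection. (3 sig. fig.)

k = ln 2 / 40.4 = 0.01716 hr⁻¹
Accumulation ratio R = 1 / (1 − e^(−kτ)) = 1 / (1 − e^(−0.01716×53.0)) = 1 / (1 − 0.4028) = 1.674
Loading dose = maintenance dose × R = 784 × 1.674 ≈ 1310 mg

1310 mg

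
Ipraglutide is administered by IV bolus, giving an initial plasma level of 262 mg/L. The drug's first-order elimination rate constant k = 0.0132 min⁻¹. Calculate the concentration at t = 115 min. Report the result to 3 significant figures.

57.4 mg/L

C(t) = C₀ e^(−kt) = 262 × e^(−0.01320 × 115) = 262 × e^(−1.518) = 262 × 0.2191 ≈ 57.4 mg/L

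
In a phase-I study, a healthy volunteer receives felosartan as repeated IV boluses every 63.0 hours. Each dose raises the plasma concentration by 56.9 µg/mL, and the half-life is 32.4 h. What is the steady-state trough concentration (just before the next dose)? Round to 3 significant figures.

20.0 µg/mL

k = ln 2 / 32.4 = 0.02139 h⁻¹
Fraction remaining after one interval: e^(−kτ) = e^(−0.02139 × 63.0) = 0.2598
R = 1 / (1 − 0.2598) = 1.351
Css,max = 56.9 × 1.351 = 76.87 µg/mL
Css,min = Css,max × e^(−kτ) = 76.87 × 0.2598 ≈ 20.0 µg/mL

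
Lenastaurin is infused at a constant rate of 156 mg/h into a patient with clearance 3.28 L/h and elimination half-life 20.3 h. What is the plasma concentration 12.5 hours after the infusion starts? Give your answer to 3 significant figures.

16.5 mg/L

Css = rate / CL = 156 / 3.28 = 47.56 mg/L
k = ln 2 / 20.3 = 0.03415 h⁻¹
C(t) = Css (1 − e^(−kt)) = 47.56 × (1 − e^(−0.4268)) = 47.56 × 0.3474 ≈ 16.5 mg/L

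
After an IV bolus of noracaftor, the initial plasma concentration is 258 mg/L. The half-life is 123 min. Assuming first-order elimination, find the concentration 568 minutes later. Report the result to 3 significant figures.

10.5 mg/L

k = ln 2 / 123 = 0.005635 min⁻¹
568 min is 4.618 half-lives, so C = 258 × (1/2)^4.618 = 258 × 0.04073 ≈ 10.5 mg/L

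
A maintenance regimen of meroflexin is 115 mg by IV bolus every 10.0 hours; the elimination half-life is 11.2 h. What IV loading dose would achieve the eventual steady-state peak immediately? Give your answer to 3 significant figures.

249 mg

k = ln 2 / 11.2 = 0.06189 h⁻¹
Accumulation ratio R = 1 / (1 − e^(−kτ)) = 1 / (1 − e^(−0.06189×10.0)) = 1 / (1 − 0.5385) = 2.167
Loading dose = maintenance dose × R = 115 × 2.167 ≈ 249 mg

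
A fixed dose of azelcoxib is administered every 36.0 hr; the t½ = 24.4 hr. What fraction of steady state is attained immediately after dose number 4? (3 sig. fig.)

0.983

k = ln 2 / 24.4 = 0.02841 hr⁻¹
f_n = 1 − e^(−nkτ) = 1 − e^(−4 × 0.02841 × 36.0) = 1 − e^(−4.091) = 1 − 0.01673 ≈ 0.983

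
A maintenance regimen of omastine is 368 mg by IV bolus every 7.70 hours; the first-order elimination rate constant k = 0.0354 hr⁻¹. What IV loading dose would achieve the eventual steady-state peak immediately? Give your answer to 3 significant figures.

1540 mg

Accumulation ratio R = 1 / (1 − e^(−kτ)) = 1 / (1 − e^(−0.03540×7.70)) = 1 / (1 − 0.7614) = 4.191
Loading dose = maintenance dose × R = 368 × 4.191 ≈ 1540 mg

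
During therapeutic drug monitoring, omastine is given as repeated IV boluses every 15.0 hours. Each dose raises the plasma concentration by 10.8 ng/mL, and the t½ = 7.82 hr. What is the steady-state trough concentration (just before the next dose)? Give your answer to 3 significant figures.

k = ln 2 / 7.82 = 0.08864 hr⁻¹
Fraction remaining after one interval: e^(−kτ) = e^(−0.08864 × 15.0) = 0.2646
R = 1 / (1 − 0.2646) = 1.360
Css,max = 10.8 × 1.360 = 14.69 ng/mL
Css,min = Css,max × e^(−kτ) = 14.69 × 0.2646 ≈ 3.89 ng/mL

3.89 ng/mL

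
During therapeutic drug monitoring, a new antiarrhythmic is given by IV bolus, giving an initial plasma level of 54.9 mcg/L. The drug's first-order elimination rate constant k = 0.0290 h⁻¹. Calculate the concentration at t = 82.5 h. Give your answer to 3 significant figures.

C(t) = C₀ e^(−kt) = 54.9 × e^(−0.02900 × 82.5) = 54.9 × e^(−2.393) = 54.9 × 0.09140 ≈ 5.02 mcg/L

5.02 mcg/L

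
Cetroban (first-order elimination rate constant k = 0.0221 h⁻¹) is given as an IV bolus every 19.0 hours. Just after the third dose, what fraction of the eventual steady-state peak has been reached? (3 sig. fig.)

f_n = 1 − e^(−nkτ) = 1 − e^(−3 × 0.02210 × 19.0) = 1 − e^(−1.260) = 1 − 0.2837 ≈ 0.716

0.716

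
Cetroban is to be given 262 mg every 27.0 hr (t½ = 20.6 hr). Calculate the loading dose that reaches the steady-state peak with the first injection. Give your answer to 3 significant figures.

k = ln 2 / 20.6 = 0.03365 hr⁻¹
Accumulation ratio R = 1 / (1 − e^(−kτ)) = 1 / (1 − e^(−0.03365×27.0)) = 1 / (1 − 0.4031) = 1.675
Loading dose = maintenance dose × R = 262 × 1.675 ≈ 439 mg

439 mg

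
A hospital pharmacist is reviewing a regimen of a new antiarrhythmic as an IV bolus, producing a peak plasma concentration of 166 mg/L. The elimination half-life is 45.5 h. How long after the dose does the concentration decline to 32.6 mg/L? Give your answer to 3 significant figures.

107 hours

k = ln 2 / 45.5 = 0.01523 h⁻¹
C(t) = C₀ e^(−kt)  ⇒  t = ln(C₀/C) / k
t = ln(166/32.6) / 0.01523 = 1.628 / 0.01523 ≈ 107 hours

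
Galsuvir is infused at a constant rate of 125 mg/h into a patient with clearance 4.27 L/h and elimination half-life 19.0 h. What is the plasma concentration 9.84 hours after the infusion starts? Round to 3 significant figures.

8.83 mg/L

Css = rate / CL = 125 / 4.27 = 29.27 mg/L
k = ln 2 / 19.0 = 0.03648 h⁻¹
C(t) = Css (1 − e^(−kt)) = 29.27 × (1 − e^(−0.3590)) = 29.27 × 0.3016 ≈ 8.83 mg/L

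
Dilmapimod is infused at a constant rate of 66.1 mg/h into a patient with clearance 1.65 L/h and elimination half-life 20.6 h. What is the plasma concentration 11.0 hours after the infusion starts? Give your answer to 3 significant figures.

12.4 µg/mL

Css = rate / CL = 66.1 / 1.65 = 40.06 µg/mL
k = ln 2 / 20.6 = 0.03365 h⁻¹
C(t) = Css (1 − e^(−kt)) = 40.06 × (1 − e^(−0.3701)) = 40.06 × 0.3094 ≈ 12.4 µg/mL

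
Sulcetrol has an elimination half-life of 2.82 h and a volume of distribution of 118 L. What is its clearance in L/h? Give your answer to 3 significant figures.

29.0 L/h

k = ln 2 / t½ = ln 2 / 2.82 = 0.2458 h⁻¹
CL = k · V = 0.2458 × 118 ≈ 29.0 L/h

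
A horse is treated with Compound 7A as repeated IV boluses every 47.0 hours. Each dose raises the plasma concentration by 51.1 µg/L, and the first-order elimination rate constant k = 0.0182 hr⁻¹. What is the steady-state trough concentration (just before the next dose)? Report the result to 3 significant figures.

Fraction remaining after one interval: e^(−kτ) = e^(−0.01820 × 47.0) = 0.4251
R = 1 / (1 − 0.4251) = 1.739
Css,max = 51.1 × 1.739 = 88.89 µg/L
Css,min = Css,max × e^(−kτ) = 88.89 × 0.4251 ≈ 37.8 µg/L

37.8 µg/L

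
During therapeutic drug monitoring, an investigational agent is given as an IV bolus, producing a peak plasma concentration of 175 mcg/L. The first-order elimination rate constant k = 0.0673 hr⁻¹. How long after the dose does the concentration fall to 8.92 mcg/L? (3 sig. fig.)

44.2 hours

C(t) = C₀ e^(−kt)  ⇒  t = ln(C₀/C) / k
t = ln(175/8.92) / 0.06730 = 2.976 / 0.06730 ≈ 44.2 hours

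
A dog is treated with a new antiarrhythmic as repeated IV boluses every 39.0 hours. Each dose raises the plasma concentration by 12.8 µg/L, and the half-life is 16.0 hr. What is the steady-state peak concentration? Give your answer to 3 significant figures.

k = ln 2 / 16.0 = 0.04332 hr⁻¹
Fraction remaining after one interval: e^(−kτ) = e^(−0.04332 × 39.0) = 0.1846
R = 1 / (1 − 0.1846) = 1.226
Css,max = 12.8 × 1.226 ≈ 15.7 µg/L

15.7 µg/L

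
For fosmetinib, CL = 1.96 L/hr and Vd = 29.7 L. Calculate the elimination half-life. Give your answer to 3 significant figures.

k = CL / V = 1.96 / 29.7 = 0.06599 hr⁻¹
t½ = ln 2 / k = ln 2 / 0.06599 ≈ 10.5 hours

10.5 hours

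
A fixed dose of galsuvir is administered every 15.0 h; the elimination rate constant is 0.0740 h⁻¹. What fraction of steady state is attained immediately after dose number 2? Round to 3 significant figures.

0.891

f_n = 1 − e^(−nkτ) = 1 − e^(−2 × 0.07400 × 15.0) = 1 − e^(−2.220) = 1 − 0.1086 ≈ 0.891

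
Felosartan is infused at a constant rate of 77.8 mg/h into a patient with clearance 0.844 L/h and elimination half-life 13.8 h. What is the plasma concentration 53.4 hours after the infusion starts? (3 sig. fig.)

85.9 µg/mL

Css = rate / CL = 77.8 / 0.844 = 92.18 µg/mL
k = ln 2 / 13.8 = 0.05023 h⁻¹
C(t) = Css (1 − e^(−kt)) = 92.18 × (1 − e^(−2.682)) = 92.18 × 0.9316 ≈ 85.9 µg/mL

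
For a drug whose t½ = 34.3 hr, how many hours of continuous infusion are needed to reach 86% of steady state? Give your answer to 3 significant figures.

97.3 hours

k = ln 2 / 34.3 = 0.02021 hr⁻¹
f = 1 − e^(−kt)  ⇒  t = −ln(1 − f) / k
t = −ln(1 − 0.86) / 0.02021 = 1.966 / 0.02021 ≈ 97.3 hours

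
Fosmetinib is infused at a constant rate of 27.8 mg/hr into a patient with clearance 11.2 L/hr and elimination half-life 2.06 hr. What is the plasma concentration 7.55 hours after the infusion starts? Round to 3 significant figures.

Css = rate / CL = 27.8 / 11.2 = 2.482 µg/mL
k = ln 2 / 2.06 = 0.3365 hr⁻¹
C(t) = Css (1 − e^(−kt)) = 2.482 × (1 − e^(−2.540)) = 2.482 × 0.9212 ≈ 2.29 µg/mL

2.29 µg/mL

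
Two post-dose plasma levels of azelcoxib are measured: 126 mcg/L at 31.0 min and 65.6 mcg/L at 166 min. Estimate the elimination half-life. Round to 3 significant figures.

143 minutes

k = ln(C₁/C₂) / (t₂ − t₁) = ln(126/65.6) / (166 − 31.0)
  = 0.6527 / 135.0 = 0.004835 min⁻¹
t½ = ln 2 / k = ln 2 / 0.004835 ≈ 143 minutes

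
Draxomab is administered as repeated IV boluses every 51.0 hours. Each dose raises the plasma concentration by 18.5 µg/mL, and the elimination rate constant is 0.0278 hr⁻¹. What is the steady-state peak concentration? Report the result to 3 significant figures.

Fraction remaining after one interval: e^(−kτ) = e^(−0.02780 × 51.0) = 0.2422
R = 1 / (1 − 0.2422) = 1.320
Css,max = 18.5 × 1.320 ≈ 24.4 µg/mL

24.4 µg/mL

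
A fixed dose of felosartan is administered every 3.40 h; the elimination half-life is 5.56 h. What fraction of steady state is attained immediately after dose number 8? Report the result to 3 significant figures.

k = ln 2 / 5.56 = 0.1247 h⁻¹
f_n = 1 − e^(−nkτ) = 1 − e^(−8 × 0.1247 × 3.40) = 1 − e^(−3.391) = 1 − 0.03368 ≈ 0.966

0.966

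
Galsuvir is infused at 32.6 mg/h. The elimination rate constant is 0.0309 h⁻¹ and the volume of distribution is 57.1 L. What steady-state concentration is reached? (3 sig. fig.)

18.5 µg/mL

CL = k · V = 0.0309 × 57.1 = 1.764 L/h
Css = rate / CL = 32.6 / 1.764 ≈ 18.5 µg/mL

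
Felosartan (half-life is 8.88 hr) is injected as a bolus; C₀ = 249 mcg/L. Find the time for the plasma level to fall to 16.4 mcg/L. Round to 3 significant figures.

34.8 hours

k = ln 2 / 8.88 = 0.07806 hr⁻¹
C(t) = C₀ e^(−kt)  ⇒  t = ln(C₀/C) / k
t = ln(249/16.4) / 0.07806 = 2.720 / 0.07806 ≈ 34.8 hours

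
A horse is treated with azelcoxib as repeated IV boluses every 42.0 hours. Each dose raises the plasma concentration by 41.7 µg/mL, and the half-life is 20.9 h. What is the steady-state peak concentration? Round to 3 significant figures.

55.5 µg/mL

k = ln 2 / 20.9 = 0.03316 h⁻¹
Fraction remaining after one interval: e^(−kτ) = e^(−0.03316 × 42.0) = 0.2483
R = 1 / (1 − 0.2483) = 1.330
Css,max = 41.7 × 1.330 ≈ 55.5 µg/mL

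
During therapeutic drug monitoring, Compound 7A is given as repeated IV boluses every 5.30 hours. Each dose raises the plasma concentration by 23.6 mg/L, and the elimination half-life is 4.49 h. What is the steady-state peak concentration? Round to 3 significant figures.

k = ln 2 / 4.49 = 0.1544 h⁻¹
Fraction remaining after one interval: e^(−kτ) = e^(−0.1544 × 5.30) = 0.4412
R = 1 / (1 − 0.4412) = 1.790
Css,max = 23.6 × 1.790 ≈ 42.2 mg/L

42.2 mg/L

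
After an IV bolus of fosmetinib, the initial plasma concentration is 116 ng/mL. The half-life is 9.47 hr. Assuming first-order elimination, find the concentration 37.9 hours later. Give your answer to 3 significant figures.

k = ln 2 / 9.47 = 0.07319 hr⁻¹
37.9 hr is 4.002 half-lives, so C = 116 × (1/2)^4.002 = 116 × 0.06241 ≈ 7.24 ng/mL

7.24 ng/mL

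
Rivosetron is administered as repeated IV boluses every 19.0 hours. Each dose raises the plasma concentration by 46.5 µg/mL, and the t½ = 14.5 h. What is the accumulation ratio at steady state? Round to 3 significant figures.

1.68

k = ln 2 / 14.5 = 0.04780 h⁻¹
Fraction remaining after one interval: e^(−kτ) = e^(−0.04780 × 19.0) = 0.4032
R = 1 / (1 − 0.4032) = 1 / 0.5968 ≈ 1.68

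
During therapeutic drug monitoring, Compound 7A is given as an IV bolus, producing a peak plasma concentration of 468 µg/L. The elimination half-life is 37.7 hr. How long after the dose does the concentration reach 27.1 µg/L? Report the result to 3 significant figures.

155 hours

k = ln 2 / 37.7 = 0.01839 hr⁻¹
C(t) = C₀ e^(−kt)  ⇒  t = ln(C₀/C) / k
t = ln(468/27.1) / 0.01839 = 2.849 / 0.01839 ≈ 155 hours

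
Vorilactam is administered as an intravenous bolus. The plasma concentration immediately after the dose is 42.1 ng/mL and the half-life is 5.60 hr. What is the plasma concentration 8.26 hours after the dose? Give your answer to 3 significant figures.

k = ln 2 / 5.60 = 0.1238 hr⁻¹
8.26 hr is 1.475 half-lives, so C = 42.1 × (1/2)^1.475 = 42.1 × 0.3597 ≈ 15.1 ng/mL

15.1 ng/mL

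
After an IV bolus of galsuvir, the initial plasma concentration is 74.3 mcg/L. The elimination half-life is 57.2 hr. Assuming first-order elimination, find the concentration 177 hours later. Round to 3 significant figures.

8.70 mcg/L

k = ln 2 / 57.2 = 0.01212 hr⁻¹
C(t) = C₀ e^(−kt) = 74.3 × e^(−0.01212 × 177) = 74.3 × e^(−2.145) = 74.3 × 0.1171 ≈ 8.70 mcg/L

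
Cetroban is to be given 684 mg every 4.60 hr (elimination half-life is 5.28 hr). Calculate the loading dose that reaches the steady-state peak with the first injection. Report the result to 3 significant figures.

k = ln 2 / 5.28 = 0.1313 hr⁻¹
Accumulation ratio R = 1 / (1 − e^(−kτ)) = 1 / (1 − e^(−0.1313×4.60)) = 1 / (1 − 0.5467) = 2.206
Loading dose = maintenance dose × R = 684 × 2.206 ≈ 1510 mg

1510 mg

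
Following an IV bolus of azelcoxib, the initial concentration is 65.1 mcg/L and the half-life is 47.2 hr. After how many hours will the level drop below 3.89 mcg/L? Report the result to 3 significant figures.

k = ln 2 / 47.2 = 0.01469 hr⁻¹
C(t) = C₀ e^(−kt)  ⇒  t = ln(C₀/C) / k
t = ln(65.1/3.89) / 0.01469 = 2.818 / 0.01469 ≈ 192 hours

192 hours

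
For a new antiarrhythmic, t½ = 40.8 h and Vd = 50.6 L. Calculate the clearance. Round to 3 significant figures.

k = ln 2 / t½ = ln 2 / 40.8 = 0.01699 h⁻¹
CL = k · V = 0.01699 × 50.6 ≈ 0.860 L/h

0.860 L/h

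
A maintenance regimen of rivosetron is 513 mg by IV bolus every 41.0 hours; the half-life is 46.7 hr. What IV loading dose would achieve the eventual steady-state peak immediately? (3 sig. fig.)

1130 mg

k = ln 2 / 46.7 = 0.01484 hr⁻¹
Accumulation ratio R = 1 / (1 − e^(−kτ)) = 1 / (1 − e^(−0.01484×41.0)) = 1 / (1 − 0.5441) = 2.194
Loading dose = maintenance dose × R = 513 × 2.194 ≈ 1130 mg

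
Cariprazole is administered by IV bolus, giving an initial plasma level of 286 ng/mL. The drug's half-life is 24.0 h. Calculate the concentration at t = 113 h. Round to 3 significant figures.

k = ln 2 / 24.0 = 0.02888 h⁻¹
C(t) = C₀ e^(−kt) = 286 × e^(−0.02888 × 113) = 286 × e^(−3.264) = 286 × 0.03825 ≈ 10.9 ng/mL

10.9 ng/mL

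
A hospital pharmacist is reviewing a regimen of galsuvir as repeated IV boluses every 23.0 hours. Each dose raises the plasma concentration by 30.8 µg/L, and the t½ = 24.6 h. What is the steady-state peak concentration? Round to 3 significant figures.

k = ln 2 / 24.6 = 0.02818 h⁻¹
Fraction remaining after one interval: e^(−kτ) = e^(−0.02818 × 23.0) = 0.5231
R = 1 / (1 − 0.5231) = 2.097
Css,max = 30.8 × 2.097 ≈ 64.6 µg/L

64.6 µg/L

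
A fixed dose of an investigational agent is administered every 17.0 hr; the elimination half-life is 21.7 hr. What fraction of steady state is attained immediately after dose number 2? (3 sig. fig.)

0.662

k = ln 2 / 21.7 = 0.03194 hr⁻¹
f_n = 1 − e^(−nkτ) = 1 − e^(−2 × 0.03194 × 17.0) = 1 − e^(−1.086) = 1 − 0.3376 ≈ 0.662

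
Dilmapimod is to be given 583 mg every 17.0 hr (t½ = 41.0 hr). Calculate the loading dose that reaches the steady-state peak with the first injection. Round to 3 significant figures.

2330 mg

k = ln 2 / 41.0 = 0.01691 hr⁻¹
Accumulation ratio R = 1 / (1 − e^(−kτ)) = 1 / (1 − e^(−0.01691×17.0)) = 1 / (1 − 0.7502) = 4.003
Loading dose = maintenance dose × R = 583 × 4.003 ≈ 2330 mg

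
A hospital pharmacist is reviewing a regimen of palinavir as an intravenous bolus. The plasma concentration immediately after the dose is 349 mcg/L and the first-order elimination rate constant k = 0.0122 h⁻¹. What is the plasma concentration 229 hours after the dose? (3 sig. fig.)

C(t) = C₀ e^(−kt) = 349 × e^(−0.01220 × 229) = 349 × e^(−2.794) = 349 × 0.06119 ≈ 21.4 mcg/L

21.4 mcg/L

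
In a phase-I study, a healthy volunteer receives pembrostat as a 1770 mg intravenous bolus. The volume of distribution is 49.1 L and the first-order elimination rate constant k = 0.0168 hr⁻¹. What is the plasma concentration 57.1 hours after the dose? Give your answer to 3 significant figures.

13.8 mg/L

C₀ = dose / V = 1770 / 49.1 = 36.05 mg/L
C(t) = C₀ e^(−kt) = 36.05 × e^(−0.01680 × 57.1) = 36.05 × e^(−0.9593) = 36.05 × 0.3832 ≈ 13.8 mg/L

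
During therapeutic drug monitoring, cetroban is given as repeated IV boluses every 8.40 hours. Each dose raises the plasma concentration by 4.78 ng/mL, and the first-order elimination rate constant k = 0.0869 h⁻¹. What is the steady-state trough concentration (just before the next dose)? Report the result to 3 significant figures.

4.45 ng/mL

Fraction remaining after one interval: e^(−kτ) = e^(−0.08690 × 8.40) = 0.4819
R = 1 / (1 − 0.4819) = 1.930
Css,max = 4.78 × 1.930 = 9.227 ng/mL
Css,min = Css,max × e^(−kτ) = 9.227 × 0.4819 ≈ 4.45 ng/mL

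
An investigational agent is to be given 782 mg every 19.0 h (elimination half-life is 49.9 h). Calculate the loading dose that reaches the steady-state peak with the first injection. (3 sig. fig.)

3370 mg

k = ln 2 / 49.9 = 0.01389 h⁻¹
Accumulation ratio R = 1 / (1 − e^(−kτ)) = 1 / (1 − e^(−0.01389×19.0)) = 1 / (1 − 0.7680) = 4.311
Loading dose = maintenance dose × R = 782 × 4.311 ≈ 3370 mg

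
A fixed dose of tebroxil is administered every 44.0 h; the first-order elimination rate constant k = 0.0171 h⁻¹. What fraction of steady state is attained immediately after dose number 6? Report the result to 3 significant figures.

0.989

f_n = 1 − e^(−nkτ) = 1 − e^(−6 × 0.01710 × 44.0) = 1 − e^(−4.514) = 1 − 0.01095 ≈ 0.989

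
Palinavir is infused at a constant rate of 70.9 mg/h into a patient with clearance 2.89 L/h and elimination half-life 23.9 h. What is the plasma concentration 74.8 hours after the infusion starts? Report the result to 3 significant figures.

Css = rate / CL = 70.9 / 2.89 = 24.53 µg/mL
k = ln 2 / 23.9 = 0.02900 h⁻¹
C(t) = Css (1 − e^(−kt)) = 24.53 × (1 − e^(−2.169)) = 24.53 × 0.8857 ≈ 21.7 µg/mL

21.7 µg/mL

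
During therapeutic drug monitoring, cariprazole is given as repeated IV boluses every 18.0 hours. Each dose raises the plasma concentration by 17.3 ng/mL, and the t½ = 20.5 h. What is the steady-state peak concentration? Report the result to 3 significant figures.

37.9 ng/mL

k = ln 2 / 20.5 = 0.03381 h⁻¹
Fraction remaining after one interval: e^(−kτ) = e^(−0.03381 × 18.0) = 0.5441
R = 1 / (1 − 0.5441) = 2.193
Css,max = 17.3 × 2.193 ≈ 37.9 ng/mL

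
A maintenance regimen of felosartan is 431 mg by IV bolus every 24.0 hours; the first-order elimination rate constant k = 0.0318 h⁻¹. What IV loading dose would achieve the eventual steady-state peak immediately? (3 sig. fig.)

807 mg

Accumulation ratio R = 1 / (1 − e^(−kτ)) = 1 / (1 − e^(−0.03180×24.0)) = 1 / (1 − 0.4662) = 1.873
Loading dose = maintenance dose × R = 431 × 1.873 ≈ 807 mg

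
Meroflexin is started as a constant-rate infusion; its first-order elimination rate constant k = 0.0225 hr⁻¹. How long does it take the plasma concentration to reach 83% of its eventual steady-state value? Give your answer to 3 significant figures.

78.8 hours

f = 1 − e^(−kt)  ⇒  t = −ln(1 − f) / k
t = −ln(1 − 0.83) / 0.02250 = 1.772 / 0.02250 ≈ 78.8 hours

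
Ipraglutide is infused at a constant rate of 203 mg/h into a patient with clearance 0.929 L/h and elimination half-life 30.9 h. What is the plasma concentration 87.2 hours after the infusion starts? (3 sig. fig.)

Css = rate / CL = 203 / 0.929 = 218.5 mg/L
k = ln 2 / 30.9 = 0.02243 h⁻¹
C(t) = Css (1 − e^(−kt)) = 218.5 × (1 − e^(−1.956)) = 218.5 × 0.8586 ≈ 188 mg/L

188 mg/L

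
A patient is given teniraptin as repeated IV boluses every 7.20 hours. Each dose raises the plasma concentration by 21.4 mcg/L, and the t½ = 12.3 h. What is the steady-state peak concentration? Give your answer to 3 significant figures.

64.2 mcg/L

k = ln 2 / 12.3 = 0.05635 h⁻¹
Fraction remaining after one interval: e^(−kτ) = e^(−0.05635 × 7.20) = 0.6665
R = 1 / (1 − 0.6665) = 2.998
Css,max = 21.4 × 2.998 ≈ 64.2 mcg/L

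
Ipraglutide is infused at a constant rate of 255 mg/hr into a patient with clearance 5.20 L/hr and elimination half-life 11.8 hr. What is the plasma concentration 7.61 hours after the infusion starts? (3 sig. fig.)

17.7 µg/mL

Css = rate / CL = 255 / 5.20 = 49.04 µg/mL
k = ln 2 / 11.8 = 0.05874 hr⁻¹
C(t) = Css (1 − e^(−kt)) = 49.04 × (1 − e^(−0.4470)) = 49.04 × 0.3605 ≈ 17.7 µg/mL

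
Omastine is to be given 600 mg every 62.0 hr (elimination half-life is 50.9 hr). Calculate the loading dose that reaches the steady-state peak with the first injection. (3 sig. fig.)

k = ln 2 / 50.9 = 0.01362 hr⁻¹
Accumulation ratio R = 1 / (1 − e^(−kτ)) = 1 / (1 − e^(−0.01362×62.0)) = 1 / (1 − 0.4299) = 1.754
Loading dose = maintenance dose × R = 600 × 1.754 ≈ 1050 mg

1050 mg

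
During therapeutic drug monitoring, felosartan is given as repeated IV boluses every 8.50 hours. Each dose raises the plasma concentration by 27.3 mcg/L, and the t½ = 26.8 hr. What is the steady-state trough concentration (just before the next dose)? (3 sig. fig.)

k = ln 2 / 26.8 = 0.02586 hr⁻¹
Fraction remaining after one interval: e^(−kτ) = e^(−0.02586 × 8.50) = 0.8026
R = 1 / (1 − 0.8026) = 5.067
Css,max = 27.3 × 5.067 = 138.3 mcg/L
Css,min = Css,max × e^(−kτ) = 138.3 × 0.8026 ≈ 111 mcg/L

111 mcg/L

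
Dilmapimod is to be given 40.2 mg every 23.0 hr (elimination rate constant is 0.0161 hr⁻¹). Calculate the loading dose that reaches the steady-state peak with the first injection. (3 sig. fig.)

130 mg

Accumulation ratio R = 1 / (1 − e^(−kτ)) = 1 / (1 − e^(−0.01610×23.0)) = 1 / (1 − 0.6905) = 3.231
Loading dose = maintenance dose × R = 40.2 × 3.231 ≈ 130 mg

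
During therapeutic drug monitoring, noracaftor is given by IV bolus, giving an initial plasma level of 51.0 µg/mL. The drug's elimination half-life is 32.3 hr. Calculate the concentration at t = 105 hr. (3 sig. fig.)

5.36 µg/mL

k = ln 2 / 32.3 = 0.02146 hr⁻¹
105 hr is 3.251 half-lives, so C = 51.0 × (1/2)^3.251 = 51.0 × 0.1051 ≈ 5.36 µg/mL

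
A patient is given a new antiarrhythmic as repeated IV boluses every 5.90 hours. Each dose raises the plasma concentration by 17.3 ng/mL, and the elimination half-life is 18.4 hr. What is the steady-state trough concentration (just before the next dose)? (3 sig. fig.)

69.5 ng/mL

k = ln 2 / 18.4 = 0.03767 hr⁻¹
Fraction remaining after one interval: e^(−kτ) = e^(−0.03767 × 5.90) = 0.8007
R = 1 / (1 − 0.8007) = 5.018
Css,max = 17.3 × 5.018 = 86.81 ng/mL
Css,min = Css,max × e^(−kτ) = 86.81 × 0.8007 ≈ 69.5 ng/mL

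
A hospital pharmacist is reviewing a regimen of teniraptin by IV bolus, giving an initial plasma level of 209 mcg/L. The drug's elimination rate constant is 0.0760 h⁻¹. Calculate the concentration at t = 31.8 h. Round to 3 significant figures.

C(t) = C₀ e^(−kt) = 209 × e^(−0.07600 × 31.8) = 209 × e^(−2.417) = 209 × 0.08921 ≈ 18.6 mcg/L

18.6 mcg/L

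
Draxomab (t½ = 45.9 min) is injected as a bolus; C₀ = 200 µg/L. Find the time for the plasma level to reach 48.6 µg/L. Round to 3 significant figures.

93.7 minutes

k = ln 2 / 45.9 = 0.01510 min⁻¹
C(t) = C₀ e^(−kt)  ⇒  t = ln(C₀/C) / k
t = ln(200/48.6) / 0.01510 = 1.415 / 0.01510 ≈ 93.7 minutes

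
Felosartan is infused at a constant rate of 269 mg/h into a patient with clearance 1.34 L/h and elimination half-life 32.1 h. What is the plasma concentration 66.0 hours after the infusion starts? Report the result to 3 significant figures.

Css = rate / CL = 269 / 1.34 = 200.7 mg/L
k = ln 2 / 32.1 = 0.02159 h⁻¹
C(t) = Css (1 − e^(−kt)) = 200.7 × (1 − e^(−1.425)) = 200.7 × 0.7595 ≈ 152 mg/L

152 mg/L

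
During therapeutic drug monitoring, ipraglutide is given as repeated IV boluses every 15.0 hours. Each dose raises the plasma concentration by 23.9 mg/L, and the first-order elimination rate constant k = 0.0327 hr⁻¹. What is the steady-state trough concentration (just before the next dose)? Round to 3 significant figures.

Fraction remaining after one interval: e^(−kτ) = e^(−0.03270 × 15.0) = 0.6123
R = 1 / (1 − 0.6123) = 2.579
Css,max = 23.9 × 2.579 = 61.65 mg/L
Css,min = Css,max × e^(−kτ) = 61.65 × 0.6123 ≈ 37.7 mg/L

37.7 mg/L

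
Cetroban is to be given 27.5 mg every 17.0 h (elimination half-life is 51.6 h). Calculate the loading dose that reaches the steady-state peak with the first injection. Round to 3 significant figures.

135 mg

k = ln 2 / 51.6 = 0.01343 h⁻¹
Accumulation ratio R = 1 / (1 − e^(−kτ)) = 1 / (1 − e^(−0.01343×17.0)) = 1 / (1 − 0.7958) = 4.898
Loading dose = maintenance dose × R = 27.5 × 4.898 ≈ 135 mg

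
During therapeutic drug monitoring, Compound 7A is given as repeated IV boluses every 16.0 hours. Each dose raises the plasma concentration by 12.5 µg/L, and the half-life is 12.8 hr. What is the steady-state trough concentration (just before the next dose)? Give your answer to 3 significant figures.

k = ln 2 / 12.8 = 0.05415 hr⁻¹
Fraction remaining after one interval: e^(−kτ) = e^(−0.05415 × 16.0) = 0.4204
R = 1 / (1 − 0.4204) = 1.725
Css,max = 12.5 × 1.725 = 21.57 µg/L
Css,min = Css,max × e^(−kτ) = 21.57 × 0.4204 ≈ 9.07 µg/L

9.07 µg/L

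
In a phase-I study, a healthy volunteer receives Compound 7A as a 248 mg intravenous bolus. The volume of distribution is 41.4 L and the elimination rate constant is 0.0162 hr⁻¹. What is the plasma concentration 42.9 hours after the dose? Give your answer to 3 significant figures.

2.99 µg/mL

C₀ = dose / V = 248 / 41.4 = 5.990 µg/mL
C(t) = C₀ e^(−kt) = 5.990 × e^(−0.01620 × 42.9) = 5.990 × e^(−0.6950) = 5.990 × 0.4991 ≈ 2.99 µg/mL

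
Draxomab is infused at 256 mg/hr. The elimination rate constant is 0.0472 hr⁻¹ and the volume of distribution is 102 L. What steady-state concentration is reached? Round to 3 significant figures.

53.2 mg/L

CL = k · V = 0.0472 × 102 = 4.814 L/hr
Css = rate / CL = 256 / 4.814 ≈ 53.2 mg/L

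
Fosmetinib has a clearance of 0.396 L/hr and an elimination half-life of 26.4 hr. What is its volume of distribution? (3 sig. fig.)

k = ln 2 / t½ = ln 2 / 26.4 = 0.02626 hr⁻¹
V = CL / k = 0.396 / 0.02626 ≈ 15.1 L

15.1 L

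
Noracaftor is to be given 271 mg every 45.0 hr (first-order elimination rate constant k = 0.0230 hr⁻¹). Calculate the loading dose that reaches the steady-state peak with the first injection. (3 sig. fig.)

420 mg

Accumulation ratio R = 1 / (1 − e^(−kτ)) = 1 / (1 − e^(−0.02300×45.0)) = 1 / (1 − 0.3552) = 1.551
Loading dose = maintenance dose × R = 271 × 1.551 ≈ 420 mg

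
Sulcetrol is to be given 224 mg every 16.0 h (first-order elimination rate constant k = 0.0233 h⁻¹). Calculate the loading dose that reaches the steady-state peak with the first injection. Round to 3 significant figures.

720 mg

Accumulation ratio R = 1 / (1 − e^(−kτ)) = 1 / (1 − e^(−0.02330×16.0)) = 1 / (1 − 0.6888) = 3.213
Loading dose = maintenance dose × R = 224 × 3.213 ≈ 720 mg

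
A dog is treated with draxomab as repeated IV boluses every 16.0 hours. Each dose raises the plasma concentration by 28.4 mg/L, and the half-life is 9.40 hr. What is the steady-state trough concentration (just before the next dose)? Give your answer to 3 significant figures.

k = ln 2 / 9.40 = 0.07374 hr⁻¹
Fraction remaining after one interval: e^(−kτ) = e^(−0.07374 × 16.0) = 0.3073
R = 1 / (1 − 0.3073) = 1.444
Css,max = 28.4 × 1.444 = 41.00 mg/L
Css,min = Css,max × e^(−kτ) = 41.00 × 0.3073 ≈ 12.6 mg/L

12.6 mg/L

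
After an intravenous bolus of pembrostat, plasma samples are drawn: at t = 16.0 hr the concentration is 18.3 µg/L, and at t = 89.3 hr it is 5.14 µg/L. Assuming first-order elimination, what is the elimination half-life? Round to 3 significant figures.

40.0 hours

k = ln(C₁/C₂) / (t₂ − t₁) = ln(18.3/5.14) / (89.3 − 16.0)
  = 1.270 / 73.30 = 0.01732 hr⁻¹
t½ = ln 2 / k = ln 2 / 0.01732 ≈ 40.0 hours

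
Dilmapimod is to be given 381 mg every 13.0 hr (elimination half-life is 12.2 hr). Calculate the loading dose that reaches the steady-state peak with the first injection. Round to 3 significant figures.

k = ln 2 / 12.2 = 0.05682 hr⁻¹
Accumulation ratio R = 1 / (1 − e^(−kτ)) = 1 / (1 − e^(−0.05682×13.0)) = 1 / (1 − 0.4778) = 1.915
Loading dose = maintenance dose × R = 381 × 1.915 ≈ 730 mg

730 mg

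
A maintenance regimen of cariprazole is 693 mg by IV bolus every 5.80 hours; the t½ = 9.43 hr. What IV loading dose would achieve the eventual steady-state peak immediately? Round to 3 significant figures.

2000 mg

k = ln 2 / 9.43 = 0.07350 hr⁻¹
Accumulation ratio R = 1 / (1 − e^(−kτ)) = 1 / (1 − e^(−0.07350×5.80)) = 1 / (1 − 0.6529) = 2.881
Loading dose = maintenance dose × R = 693 × 2.881 ≈ 2000 mg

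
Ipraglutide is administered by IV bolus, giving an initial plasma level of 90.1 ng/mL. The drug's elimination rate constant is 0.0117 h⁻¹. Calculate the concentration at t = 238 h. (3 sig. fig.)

C(t) = C₀ e^(−kt) = 90.1 × e^(−0.01170 × 238) = 90.1 × e^(−2.785) = 90.1 × 0.06175 ≈ 5.56 ng/mL

5.56 ng/mL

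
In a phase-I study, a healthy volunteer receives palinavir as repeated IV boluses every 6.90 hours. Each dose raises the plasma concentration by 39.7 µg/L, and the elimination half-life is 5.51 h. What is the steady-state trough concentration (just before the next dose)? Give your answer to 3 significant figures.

k = ln 2 / 5.51 = 0.1258 h⁻¹
Fraction remaining after one interval: e^(−kτ) = e^(−0.1258 × 6.90) = 0.4198
R = 1 / (1 − 0.4198) = 1.724
Css,max = 39.7 × 1.724 = 68.42 µg/L
Css,min = Css,max × e^(−kτ) = 68.42 × 0.4198 ≈ 28.7 µg/L

28.7 µg/L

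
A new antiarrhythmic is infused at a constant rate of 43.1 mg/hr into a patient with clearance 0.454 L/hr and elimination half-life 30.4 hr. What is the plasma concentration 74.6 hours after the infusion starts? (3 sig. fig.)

77.6 mg/L

Css = rate / CL = 43.1 / 0.454 = 94.93 mg/L
k = ln 2 / 30.4 = 0.02280 hr⁻¹
C(t) = Css (1 − e^(−kt)) = 94.93 × (1 − e^(−1.701)) = 94.93 × 0.8175 ≈ 77.6 mg/L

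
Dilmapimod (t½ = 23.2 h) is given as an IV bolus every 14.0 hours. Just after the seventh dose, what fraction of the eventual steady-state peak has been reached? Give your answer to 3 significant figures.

0.946

k = ln 2 / 23.2 = 0.02988 h⁻¹
f_n = 1 − e^(−nkτ) = 1 − e^(−7 × 0.02988 × 14.0) = 1 − e^(−2.928) = 1 − 0.05351 ≈ 0.946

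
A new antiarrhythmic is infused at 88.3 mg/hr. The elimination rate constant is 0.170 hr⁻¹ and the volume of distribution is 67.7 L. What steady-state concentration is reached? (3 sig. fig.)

CL = k · V = 0.170 × 67.7 = 11.51 L/hr
Css = rate / CL = 88.3 / 11.51 ≈ 7.67 mg/L

7.67 mg/L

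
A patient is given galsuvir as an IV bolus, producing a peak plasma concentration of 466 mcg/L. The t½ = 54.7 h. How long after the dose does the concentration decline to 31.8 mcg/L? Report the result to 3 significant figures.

212 hours

k = ln 2 / 54.7 = 0.01267 h⁻¹
C(t) = C₀ e^(−kt)  ⇒  t = ln(C₀/C) / k
t = ln(466/31.8) / 0.01267 = 2.685 / 0.01267 ≈ 212 hours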